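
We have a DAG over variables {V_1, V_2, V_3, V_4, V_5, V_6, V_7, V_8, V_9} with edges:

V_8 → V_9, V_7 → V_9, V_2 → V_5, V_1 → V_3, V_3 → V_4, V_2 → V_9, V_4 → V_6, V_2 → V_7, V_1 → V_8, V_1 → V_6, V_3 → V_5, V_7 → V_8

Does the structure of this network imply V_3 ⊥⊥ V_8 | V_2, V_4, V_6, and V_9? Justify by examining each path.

No

6 paths connect V_3 and V_8; each must be blocked for d-separation to hold:
Path 1: V_3 → V_4 → V_6 ← V_1 → V_8
  V_4 is a chain here and V_4 is conditioned on, so the path is blocked at V_4.
Path 2: V_3 → V_5 ← V_2 → V_7 → V_8
  V_5 is a collider here and neither V_5 nor any of its descendants is conditioned on, so the collider stays closed — the path is blocked at V_5.
Path 3: V_3 → V_5 ← V_2 → V_7 → V_9 ← V_8
  V_5 is a collider here and neither V_5 nor any of its descendants is conditioned on, so the collider stays closed — the path is blocked at V_5.
Path 4: V_3 → V_5 ← V_2 → V_9 ← V_7 → V_8
  V_5 is a collider here and neither V_5 nor any of its descendants is conditioned on, so the collider stays closed — the path is blocked at V_5.
Path 5: V_3 → V_5 ← V_2 → V_9 ← V_8
  V_5 is a collider here and neither V_5 nor any of its descendants is conditioned on, so the collider stays closed — the path is blocked at V_5.
Path 6: V_3 ← V_1 → V_8
  V_1 is a fork and V_1 is not conditioned on — no node blocks this path, so it is active.
At least one path is unblocked, so d-separation fails.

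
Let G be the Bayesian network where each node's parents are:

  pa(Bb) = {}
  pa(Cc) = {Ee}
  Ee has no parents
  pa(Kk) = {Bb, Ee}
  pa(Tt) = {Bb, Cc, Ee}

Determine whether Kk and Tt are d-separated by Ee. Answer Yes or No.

Enumerating the 3 paths from Kk to Tt and testing each for blocking by {Ee}:
  1. Kk ← Ee → Tt — Ee:fork[blocks] ⇒ blocked
  2. Kk ← Ee → Cc → Tt — Ee:fork[blocks]; Cc:chain[open] ⇒ blocked
  3. Kk ← Bb → Tt — Bb:fork[open] ⇒ active
At least one path is unblocked, so d-separation fails.

No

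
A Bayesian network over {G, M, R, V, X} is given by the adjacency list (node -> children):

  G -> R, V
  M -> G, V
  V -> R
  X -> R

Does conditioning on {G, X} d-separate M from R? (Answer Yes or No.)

No

4 paths connect M and R; each must be blocked for d-separation to hold:
Path 1: M → V ← G → R
  V is a collider here and neither V nor any of its descendants is conditioned on, so the collider stays closed — the path is blocked at V.
Path 2: M → V → R
  V is a chain and V is not conditioned on — no node blocks this path, so it is active.
Path 3: M → G → V → R
  G is a chain here and G is conditioned on, so the path is blocked at G.
Path 4: M → G → R
  G is a chain here and G is conditioned on, so the path is blocked at G.
Since the path M → V → R is active, M and R are not d-separated given {G, X}.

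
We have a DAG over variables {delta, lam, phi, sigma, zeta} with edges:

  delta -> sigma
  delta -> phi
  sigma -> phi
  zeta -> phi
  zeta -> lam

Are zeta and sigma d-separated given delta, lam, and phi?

There are 2 undirected paths between zeta and sigma; checking each against the conditioning set {delta, lam, phi}:
Path 1: zeta → phi ← delta → sigma
  delta is a fork here and delta is conditioned on, so the path is blocked at delta.
Path 2: zeta → phi ← sigma
  phi is a collider and phi is conditioned on, which opens it — no node blocks this path, so it is active.
At least one path is unblocked, so d-separation fails.

No — zeta and sigma are not d-separated given {delta, lam, phi}.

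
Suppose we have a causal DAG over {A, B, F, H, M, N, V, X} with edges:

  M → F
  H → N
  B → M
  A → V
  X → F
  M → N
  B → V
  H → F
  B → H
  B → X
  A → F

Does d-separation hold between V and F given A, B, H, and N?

Yes

Enumerating the 6 paths from V to F and testing each for blocking by {A, B, H, N}:
Path 1: V ← B → H → N ← M → F
  B is a fork here and B is conditioned on, so the path is blocked at B.
Path 2: V ← B → H → F
  B is a fork here and B is conditioned on, so the path is blocked at B.
Path 3: V ← B → X → F
  B is a fork here and B is conditioned on, so the path is blocked at B.
Path 4: V ← B → M → N ← H → F
  B is a fork here and B is conditioned on, so the path is blocked at B.
Path 5: V ← B → M → F
  B is a fork here and B is conditioned on, so the path is blocked at B.
Path 6: V ← A → F
  A is a fork here and A is conditioned on, so the path is blocked at A.
Since every path is blocked, d-separation holds.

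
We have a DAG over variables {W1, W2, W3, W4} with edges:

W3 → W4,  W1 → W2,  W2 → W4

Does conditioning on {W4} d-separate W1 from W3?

No

The only undirected path from W1 to W3 is:
Path 1: W1 → W2 → W4 ← W3
  W2 is a chain and W2 is not conditioned on; W4 is a collider and W4 is conditioned on, which opens it — no node blocks this path, so it is active.
At least one path is unblocked, so d-separation fails.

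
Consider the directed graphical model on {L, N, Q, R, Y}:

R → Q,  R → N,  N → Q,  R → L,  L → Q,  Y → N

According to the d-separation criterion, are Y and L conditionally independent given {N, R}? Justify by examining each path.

4 paths connect Y and L; each must be blocked for d-separation to hold:
Path 1: Y → N ← R → L
  R is a fork here and R is conditioned on, so the path is blocked at R.
Path 2: Y → N ← R → Q ← L
  R is a fork here and R is conditioned on, so the path is blocked at R.
Path 3: Y → N → Q ← L
  N is a chain here and N is conditioned on, so the path is blocked at N.
Path 4: Y → N → Q ← R → L
  N is a chain here and N is conditioned on, so the path is blocked at N.
Every path is blocked, so Y and L are d-separated given {N, R}.

Yes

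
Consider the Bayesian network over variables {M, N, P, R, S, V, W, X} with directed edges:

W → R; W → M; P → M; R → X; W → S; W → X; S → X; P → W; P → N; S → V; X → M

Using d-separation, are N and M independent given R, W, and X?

No

We examine all 5 paths between N and M:
Path 1: N ← P → W → M
  W is a chain here and W is conditioned on, so the path is blocked at W.
Path 2: N ← P → W → S → X → M
  W is a chain here and W is conditioned on, so the path is blocked at W.
Path 3: N ← P → W → R → X → M
  W is a chain here and W is conditioned on, so the path is blocked at W.
Path 4: N ← P → W → X → M
  W is a chain here and W is conditioned on, so the path is blocked at W.
Path 5: N ← P → M
  P is a fork and P is not conditioned on — no node blocks this path, so it is active.
At least one path is unblocked, so d-separation fails.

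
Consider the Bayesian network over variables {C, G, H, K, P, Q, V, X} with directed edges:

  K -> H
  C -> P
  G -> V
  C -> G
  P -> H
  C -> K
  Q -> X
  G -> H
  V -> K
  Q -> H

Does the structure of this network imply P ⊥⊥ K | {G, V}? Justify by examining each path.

6 paths connect P and K; each must be blocked for d-separation to hold:
  1. P ← C → K — C:fork[open] ⇒ active
  2. P ← C → G → H ← K — C:fork[open]; G:chain[blocks]; H:collider[blocks] ⇒ blocked
  3. P ← C → G → V → K — C:fork[open]; G:chain[blocks]; V:chain[blocks] ⇒ blocked
  4. P → H ← K — H:collider[blocks] ⇒ blocked
  5. P → H ← G ← C → K — H:collider[blocks]; G:chain[blocks]; C:fork[open] ⇒ blocked
  6. P → H ← G → V → K — H:collider[blocks]; G:fork[blocks]; V:chain[blocks] ⇒ blocked
At least one path is unblocked, so d-separation fails.

No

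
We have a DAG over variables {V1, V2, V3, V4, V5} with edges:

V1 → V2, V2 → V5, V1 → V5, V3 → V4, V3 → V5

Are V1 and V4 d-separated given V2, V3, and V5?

Enumerating the 2 paths from V1 to V4 and testing each for blocking by {V2, V3, V5}:
  1. V1 → V5 ← V3 → V4 — V5:collider[open]; V3:fork[blocks] ⇒ blocked
  2. V1 → V2 → V5 ← V3 → V4 — V2:chain[blocks]; V5:collider[open]; V3:fork[blocks] ⇒ blocked
All paths are blocked; V1 ⊥ V4 | {V2, V3, V5} holds.

Yes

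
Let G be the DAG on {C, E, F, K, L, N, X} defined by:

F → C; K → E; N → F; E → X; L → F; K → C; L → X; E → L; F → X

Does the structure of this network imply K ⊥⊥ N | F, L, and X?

Yes

We examine all 5 paths between K and N:
Path 1: K → C ← F ← N
  C is a collider here and neither C nor any of its descendants is conditioned on, so the collider stays closed — the path is blocked at C.
Path 2: K → E → L → F ← N
  L is a chain here and L is conditioned on, so the path is blocked at L.
Path 3: K → E → L → X ← F ← N
  L is a chain here and L is conditioned on, so the path is blocked at L.
Path 4: K → E → X ← L → F ← N
  L is a fork here and L is conditioned on, so the path is blocked at L.
Path 5: K → E → X ← F ← N
  F is a chain here and F is conditioned on, so the path is blocked at F.
Since every path is blocked, d-separation holds.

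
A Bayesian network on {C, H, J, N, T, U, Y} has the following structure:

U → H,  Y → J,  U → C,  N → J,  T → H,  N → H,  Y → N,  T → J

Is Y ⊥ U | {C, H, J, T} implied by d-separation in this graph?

4 paths connect Y and U; each must be blocked for d-separation to hold:
Path 1: Y → N → H ← U
  N is a chain and N is not conditioned on; H is a collider and H is conditioned on, which opens it — no node blocks this path, so it is active.
Path 2: Y → N → J ← T → H ← U
  T is a fork here and T is conditioned on, so the path is blocked at T.
Path 3: Y → J ← N → H ← U
  J is a collider and J is conditioned on, which opens it; N is a fork and N is not conditioned on; H is a collider and H is conditioned on, which opens it — no node blocks this path, so it is active.
Path 4: Y → J ← T → H ← U
  T is a fork here and T is conditioned on, so the path is blocked at T.
At least one path is unblocked, so d-separation fails.

No — Y and U are not d-separated given {C, H, J, T}.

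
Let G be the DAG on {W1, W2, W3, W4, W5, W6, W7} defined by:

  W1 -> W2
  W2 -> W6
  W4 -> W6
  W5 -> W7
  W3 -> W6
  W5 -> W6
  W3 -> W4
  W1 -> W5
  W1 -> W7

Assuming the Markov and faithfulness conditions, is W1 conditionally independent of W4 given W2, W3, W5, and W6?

Yes

We examine all 6 paths between W1 and W4:
Path 1: W1 → W7 ← W5 → W6 ← W4
  W7 is a collider here and neither W7 nor any of its descendants is conditioned on, so the collider stays closed — the path is blocked at W7.
Path 2: W1 → W7 ← W5 → W6 ← W3 → W4
  W7 is a collider here and neither W7 nor any of its descendants is conditioned on, so the collider stays closed — the path is blocked at W7.
Path 3: W1 → W2 → W6 ← W4
  W2 is a chain here and W2 is conditioned on, so the path is blocked at W2.
Path 4: W1 → W2 → W6 ← W3 → W4
  W2 is a chain here and W2 is conditioned on, so the path is blocked at W2.
Path 5: W1 → W5 → W6 ← W4
  W5 is a chain here and W5 is conditioned on, so the path is blocked at W5.
Path 6: W1 → W5 → W6 ← W3 → W4
  W5 is a chain here and W5 is conditioned on, so the path is blocked at W5.
Since every path is blocked, d-separation holds.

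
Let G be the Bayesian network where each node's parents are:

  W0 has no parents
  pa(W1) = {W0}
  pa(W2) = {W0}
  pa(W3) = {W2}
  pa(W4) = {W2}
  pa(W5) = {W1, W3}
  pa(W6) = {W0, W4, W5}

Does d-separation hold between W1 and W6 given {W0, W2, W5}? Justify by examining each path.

Yes — W1 and W6 are d-separated given {W0, W2, W5}.

There are 6 undirected paths between W1 and W6; checking each against the conditioning set {W0, W2, W5}:
Path 1: W1 → W5 → W6
  W5 is a chain here and W5 is conditioned on, so the path is blocked at W5.
Path 2: W1 → W5 ← W3 ← W2 → W4 → W6
  W2 is a fork here and W2 is conditioned on, so the path is blocked at W2.
Path 3: W1 → W5 ← W3 ← W2 ← W0 → W6
  W2 is a chain here and W2 is conditioned on, so the path is blocked at W2.
Path 4: W1 ← W0 → W6
  W0 is a fork here and W0 is conditioned on, so the path is blocked at W0.
Path 5: W1 ← W0 → W2 → W3 → W5 → W6
  W0 is a fork here and W0 is conditioned on, so the path is blocked at W0.
Path 6: W1 ← W0 → W2 → W4 → W6
  W0 is a fork here and W0 is conditioned on, so the path is blocked at W0.
Since every path is blocked, d-separation holds.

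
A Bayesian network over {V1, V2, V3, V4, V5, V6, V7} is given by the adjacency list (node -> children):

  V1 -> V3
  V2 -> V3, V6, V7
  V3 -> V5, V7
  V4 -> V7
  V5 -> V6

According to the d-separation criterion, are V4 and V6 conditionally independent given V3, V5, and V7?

No

Enumerating the 4 paths from V4 to V6 and testing each for blocking by {V3, V5, V7}:
  1. V4 → V7 ← V3 ← V2 → V6 — V7:collider[open]; V3:chain[blocks]; V2:fork[open] ⇒ blocked
  2. V4 → V7 ← V3 → V5 → V6 — V7:collider[open]; V3:fork[blocks]; V5:chain[blocks] ⇒ blocked
  3. V4 → V7 ← V2 → V3 → V5 → V6 — V7:collider[open]; V2:fork[open]; V3:chain[blocks]; V5:chain[blocks] ⇒ blocked
  4. V4 → V7 ← V2 → V6 — V7:collider[open]; V2:fork[open] ⇒ active
Since the path V4 → V7 ← V2 → V6 is active, V4 and V6 are not d-separated given {V3, V5, V7}.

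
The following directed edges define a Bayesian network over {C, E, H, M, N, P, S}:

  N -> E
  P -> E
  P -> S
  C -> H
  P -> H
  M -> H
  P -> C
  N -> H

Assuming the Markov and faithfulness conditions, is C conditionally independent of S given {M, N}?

3 paths connect C and S; each must be blocked for d-separation to hold:
Path 1: C → H ← N → E ← P → S
  H is a collider here and neither H nor any of its descendants is conditioned on, so the collider stays closed — the path is blocked at H.
Path 2: C → H ← P → S
  H is a collider here and neither H nor any of its descendants is conditioned on, so the collider stays closed — the path is blocked at H.
Path 3: C ← P → S
  P is a fork and P is not conditioned on — no node blocks this path, so it is active.
At least one path is unblocked, so d-separation fails.

No — C and S are not d-separated given {M, N}.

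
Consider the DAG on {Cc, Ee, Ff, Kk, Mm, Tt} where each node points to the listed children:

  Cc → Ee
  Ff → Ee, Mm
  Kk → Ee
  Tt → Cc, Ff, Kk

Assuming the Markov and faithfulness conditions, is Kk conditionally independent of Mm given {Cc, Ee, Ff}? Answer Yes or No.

Yes

Enumerating the 4 paths from Kk to Mm and testing each for blocking by {Cc, Ee, Ff}:
Path 1: Kk → Ee ← Cc ← Tt → Ff → Mm
  Cc is a chain here and Cc is conditioned on, so the path is blocked at Cc.
Path 2: Kk → Ee ← Ff → Mm
  Ff is a fork here and Ff is conditioned on, so the path is blocked at Ff.
Path 3: Kk ← Tt → Cc → Ee ← Ff → Mm
  Cc is a chain here and Cc is conditioned on, so the path is blocked at Cc.
Path 4: Kk ← Tt → Ff → Mm
  Ff is a chain here and Ff is conditioned on, so the path is blocked at Ff.
Since every path is blocked, d-separation holds.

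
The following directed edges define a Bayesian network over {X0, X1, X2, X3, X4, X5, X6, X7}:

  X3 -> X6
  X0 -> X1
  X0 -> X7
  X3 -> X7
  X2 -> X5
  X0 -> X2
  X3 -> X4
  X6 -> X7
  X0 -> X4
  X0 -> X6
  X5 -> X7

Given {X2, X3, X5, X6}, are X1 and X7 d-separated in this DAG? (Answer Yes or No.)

No

6 paths connect X1 and X7; each must be blocked for d-separation to hold:
Path 1: X1 ← X0 → X7
  X0 is a fork and X0 is not conditioned on — no node blocks this path, so it is active.
Path 2: X1 ← X0 → X2 → X5 → X7
  X2 is a chain here and X2 is conditioned on, so the path is blocked at X2.
Path 3: X1 ← X0 → X6 ← X3 → X7
  X3 is a fork here and X3 is conditioned on, so the path is blocked at X3.
Path 4: X1 ← X0 → X6 → X7
  X6 is a chain here and X6 is conditioned on, so the path is blocked at X6.
Path 5: X1 ← X0 → X4 ← X3 → X7
  X4 is a collider here and neither X4 nor any of its descendants is conditioned on, so the collider stays closed — the path is blocked at X4.
Path 6: X1 ← X0 → X4 ← X3 → X6 → X7
  X4 is a collider here and neither X4 nor any of its descendants is conditioned on, so the collider stays closed — the path is blocked at X4.
Since the path X1 ← X0 → X7 is active, X1 and X7 are not d-separated given {X2, X3, X5, X6}.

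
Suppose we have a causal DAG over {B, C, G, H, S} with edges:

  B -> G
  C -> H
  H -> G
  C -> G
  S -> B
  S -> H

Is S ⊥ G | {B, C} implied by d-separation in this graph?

Enumerating the 3 paths from S to G and testing each for blocking by {B, C}:
Path 1: S → B → G
  B is a chain here and B is conditioned on, so the path is blocked at B.
Path 2: S → H → G
  H is a chain and H is not conditioned on — no node blocks this path, so it is active.
Path 3: S → H ← C → G
  H is a collider here and neither H nor any of its descendants is conditioned on, so the collider stays closed — the path is blocked at H.
Because an active path exists, S and G are not d-separated.

No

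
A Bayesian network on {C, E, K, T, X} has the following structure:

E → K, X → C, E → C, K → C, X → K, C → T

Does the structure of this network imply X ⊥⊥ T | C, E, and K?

3 paths connect X and T; each must be blocked for d-separation to hold:
Path 1: X → C → T
  C is a chain here and C is conditioned on, so the path is blocked at C.
Path 2: X → K → C → T
  K is a chain here and K is conditioned on, so the path is blocked at K.
Path 3: X → K ← E → C → T
  E is a fork here and E is conditioned on, so the path is blocked at E.
All paths are blocked; X ⊥ T | {C, E, K} holds.

Yes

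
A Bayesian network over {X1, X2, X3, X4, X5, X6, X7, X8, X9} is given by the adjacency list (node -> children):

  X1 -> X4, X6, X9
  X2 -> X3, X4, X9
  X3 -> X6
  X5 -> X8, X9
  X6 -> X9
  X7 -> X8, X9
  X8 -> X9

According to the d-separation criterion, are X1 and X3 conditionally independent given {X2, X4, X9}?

No

There are 6 undirected paths between X1 and X3; checking each against the conditioning set {X2, X4, X9}:
Path 1: X1 → X6 ← X3
  X6 is a collider and its descendant X9 is conditioned on, which opens it — no node blocks this path, so it is active.
Path 2: X1 → X6 → X9 ← X2 → X3
  X2 is a fork here and X2 is conditioned on, so the path is blocked at X2.
Path 3: X1 → X4 ← X2 → X3
  X2 is a fork here and X2 is conditioned on, so the path is blocked at X2.
Path 4: X1 → X4 ← X2 → X9 ← X6 ← X3
  X2 is a fork here and X2 is conditioned on, so the path is blocked at X2.
Path 5: X1 → X9 ← X2 → X3
  X2 is a fork here and X2 is conditioned on, so the path is blocked at X2.
Path 6: X1 → X9 ← X6 ← X3
  X9 is a collider and X9 is conditioned on, which opens it; X6 is a chain and X6 is not conditioned on — no node blocks this path, so it is active.
Because an active path exists, X1 and X3 are not d-separated.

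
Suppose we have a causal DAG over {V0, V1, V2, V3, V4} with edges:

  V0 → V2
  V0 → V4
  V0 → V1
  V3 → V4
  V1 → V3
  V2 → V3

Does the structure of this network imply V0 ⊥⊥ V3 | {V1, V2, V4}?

No

There are 3 undirected paths between V0 and V3; checking each against the conditioning set {V1, V2, V4}:
Path 1: V0 → V1 → V3
  V1 is a chain here and V1 is conditioned on, so the path is blocked at V1.
Path 2: V0 → V4 ← V3
  V4 is a collider and V4 is conditioned on, which opens it — no node blocks this path, so it is active.
Path 3: V0 → V2 → V3
  V2 is a chain here and V2 is conditioned on, so the path is blocked at V2.
Because an active path exists, V0 and V3 are not d-separated.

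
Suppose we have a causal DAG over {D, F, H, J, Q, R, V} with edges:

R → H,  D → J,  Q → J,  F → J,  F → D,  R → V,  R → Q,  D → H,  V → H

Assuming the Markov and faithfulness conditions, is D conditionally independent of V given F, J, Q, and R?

Yes — D and V are d-separated given {F, J, Q, R}.

There are 6 undirected paths between D and V; checking each against the conditioning set {F, J, Q, R}:
  1. D ← F → J ← Q ← R → H ← V — F:fork[blocks]; J:collider[open]; Q:chain[blocks]; R:fork[blocks]; H:collider[blocks] ⇒ blocked
  2. D ← F → J ← Q ← R → V — F:fork[blocks]; J:collider[open]; Q:chain[blocks]; R:fork[blocks] ⇒ blocked
  3. D → H ← R → V — H:collider[blocks]; R:fork[blocks] ⇒ blocked
  4. D → H ← V — H:collider[blocks] ⇒ blocked
  5. D → J ← Q ← R → H ← V — J:collider[open]; Q:chain[blocks]; R:fork[blocks]; H:collider[blocks] ⇒ blocked
  6. D → J ← Q ← R → V — J:collider[open]; Q:chain[blocks]; R:fork[blocks] ⇒ blocked
Since every path is blocked, d-separation holds.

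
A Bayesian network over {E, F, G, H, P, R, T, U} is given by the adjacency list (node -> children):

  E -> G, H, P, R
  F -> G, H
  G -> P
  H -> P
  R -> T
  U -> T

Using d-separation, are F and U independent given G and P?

Yes

There are 6 undirected paths between F and U; checking each against the conditioning set {G, P}:
Path 1: F → G → P ← E → R → T ← U
  G is a chain here and G is conditioned on, so the path is blocked at G.
Path 2: F → G → P ← H ← E → R → T ← U
  G is a chain here and G is conditioned on, so the path is blocked at G.
Path 3: F → G ← E → R → T ← U
  T is a collider here and neither T nor any of its descendants is conditioned on, so the collider stays closed — the path is blocked at T.
Path 4: F → H → P ← E → R → T ← U
  T is a collider here and neither T nor any of its descendants is conditioned on, so the collider stays closed — the path is blocked at T.
Path 5: F → H → P ← G ← E → R → T ← U
  G is a chain here and G is conditioned on, so the path is blocked at G.
Path 6: F → H ← E → R → T ← U
  T is a collider here and neither T nor any of its descendants is conditioned on, so the collider stays closed — the path is blocked at T.
Every path is blocked, so F and U are d-separated given {G, P}.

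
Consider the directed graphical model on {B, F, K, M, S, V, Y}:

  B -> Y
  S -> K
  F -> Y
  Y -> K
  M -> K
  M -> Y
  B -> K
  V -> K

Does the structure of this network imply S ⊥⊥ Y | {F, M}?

There are 3 undirected paths between S and Y; checking each against the conditioning set {F, M}:
Path 1: S → K ← Y
  K is a collider here and neither K nor any of its descendants is conditioned on, so the collider stays closed — the path is blocked at K.
Path 2: S → K ← B → Y
  K is a collider here and neither K nor any of its descendants is conditioned on, so the collider stays closed — the path is blocked at K.
Path 3: S → K ← M → Y
  K is a collider here and neither K nor any of its descendants is conditioned on, so the collider stays closed — the path is blocked at K.
Every path is blocked, so S and Y are d-separated given {F, M}.

Yes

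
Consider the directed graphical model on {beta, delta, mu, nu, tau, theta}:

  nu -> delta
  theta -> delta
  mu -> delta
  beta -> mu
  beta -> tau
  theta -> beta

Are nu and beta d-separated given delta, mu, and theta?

Enumerating the 2 paths from nu to beta and testing each for blocking by {delta, mu, theta}:
Path 1: nu → delta ← theta → beta
  theta is a fork here and theta is conditioned on, so the path is blocked at theta.
Path 2: nu → delta ← mu ← beta
  mu is a chain here and mu is conditioned on, so the path is blocked at mu.
Every path is blocked, so nu and beta are d-separated given {delta, mu, theta}.

Yes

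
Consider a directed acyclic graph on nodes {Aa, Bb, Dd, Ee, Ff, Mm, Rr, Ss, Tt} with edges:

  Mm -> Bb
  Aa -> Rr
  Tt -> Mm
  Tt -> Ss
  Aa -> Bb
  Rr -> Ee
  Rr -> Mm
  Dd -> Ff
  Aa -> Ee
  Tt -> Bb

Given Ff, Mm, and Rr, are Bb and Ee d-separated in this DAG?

There are 6 undirected paths between Bb and Ee; checking each against the conditioning set {Ff, Mm, Rr}:
  1. Bb ← Aa → Rr → Ee — Aa:fork[open]; Rr:chain[blocks] ⇒ blocked
  2. Bb ← Aa → Ee — Aa:fork[open] ⇒ active
  3. Bb ← Tt → Mm ← Rr ← Aa → Ee — Tt:fork[open]; Mm:collider[open]; Rr:chain[blocks]; Aa:fork[open] ⇒ blocked
  4. Bb ← Tt → Mm ← Rr → Ee — Tt:fork[open]; Mm:collider[open]; Rr:fork[blocks] ⇒ blocked
  5. Bb ← Mm ← Rr ← Aa → Ee — Mm:chain[blocks]; Rr:chain[blocks]; Aa:fork[open] ⇒ blocked
  6. Bb ← Mm ← Rr → Ee — Mm:chain[blocks]; Rr:fork[blocks] ⇒ blocked
At least one path is unblocked, so d-separation fails.

No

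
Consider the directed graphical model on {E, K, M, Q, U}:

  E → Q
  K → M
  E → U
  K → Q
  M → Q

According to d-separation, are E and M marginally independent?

Yes

There are 2 undirected paths between E and M; checking each against the conditioning set ∅:
Path 1: E → Q ← M
  Q is a collider here and neither Q nor any of its descendants is conditioned on, so the collider stays closed — the path is blocked at Q.
Path 2: E → Q ← K → M
  Q is a collider here and neither Q nor any of its descendants is conditioned on, so the collider stays closed — the path is blocked at Q.
Since every path is blocked, d-separation holds.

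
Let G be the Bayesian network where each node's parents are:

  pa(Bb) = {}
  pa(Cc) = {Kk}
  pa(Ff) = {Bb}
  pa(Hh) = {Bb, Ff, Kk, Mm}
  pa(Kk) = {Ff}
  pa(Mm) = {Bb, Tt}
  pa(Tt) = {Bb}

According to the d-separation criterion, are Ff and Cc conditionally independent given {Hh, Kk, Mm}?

Yes — Ff and Cc are d-separated given {Hh, Kk, Mm}.

5 paths connect Ff and Cc; each must be blocked for d-separation to hold:
Path 1: Ff → Kk → Cc
  Kk is a chain here and Kk is conditioned on, so the path is blocked at Kk.
Path 2: Ff ← Bb → Hh ← Kk → Cc
  Kk is a fork here and Kk is conditioned on, so the path is blocked at Kk.
Path 3: Ff ← Bb → Mm → Hh ← Kk → Cc
  Mm is a chain here and Mm is conditioned on, so the path is blocked at Mm.
Path 4: Ff ← Bb → Tt → Mm → Hh ← Kk → Cc
  Mm is a chain here and Mm is conditioned on, so the path is blocked at Mm.
Path 5: Ff → Hh ← Kk → Cc
  Kk is a fork here and Kk is conditioned on, so the path is blocked at Kk.
All paths are blocked; Ff ⊥ Cc | {Hh, Kk, Mm} holds.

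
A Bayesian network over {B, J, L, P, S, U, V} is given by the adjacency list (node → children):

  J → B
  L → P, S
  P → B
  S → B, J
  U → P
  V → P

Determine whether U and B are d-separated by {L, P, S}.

3 paths connect U and B; each must be blocked for d-separation to hold:
Path 1: U → P → B
  P is a chain here and P is conditioned on, so the path is blocked at P.
Path 2: U → P ← L → S → J → B
  L is a fork here and L is conditioned on, so the path is blocked at L.
Path 3: U → P ← L → S → B
  L is a fork here and L is conditioned on, so the path is blocked at L.
All paths are blocked; U ⊥ B | {L, P, S} holds.

Yes — U and B are d-separated given {L, P, S}.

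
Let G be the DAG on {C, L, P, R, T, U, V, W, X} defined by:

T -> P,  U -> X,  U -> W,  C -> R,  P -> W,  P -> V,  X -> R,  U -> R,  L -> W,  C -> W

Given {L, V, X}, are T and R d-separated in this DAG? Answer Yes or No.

There are 3 undirected paths between T and R; checking each against the conditioning set {L, V, X}:
  1. T → P → W ← C → R — P:chain[open]; W:collider[blocks]; C:fork[open] ⇒ blocked
  2. T → P → W ← U → X → R — P:chain[open]; W:collider[blocks]; U:fork[open]; X:chain[blocks] ⇒ blocked
  3. T → P → W ← U → R — P:chain[open]; W:collider[blocks]; U:fork[open] ⇒ blocked
All paths are blocked; T ⊥ R | {L, V, X} holds.

Yes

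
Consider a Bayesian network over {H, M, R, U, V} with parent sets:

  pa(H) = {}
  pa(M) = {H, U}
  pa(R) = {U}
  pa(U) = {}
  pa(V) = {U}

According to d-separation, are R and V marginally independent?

No

Only one path connects R and V:
Path 1: R ← U → V
  U is a fork and U is not conditioned on — no node blocks this path, so it is active.
At least one path is unblocked, so d-separation fails.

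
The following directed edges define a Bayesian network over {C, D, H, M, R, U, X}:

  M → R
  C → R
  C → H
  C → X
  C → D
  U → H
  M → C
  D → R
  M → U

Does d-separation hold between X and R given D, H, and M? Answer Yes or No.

There are 4 undirected paths between X and R; checking each against the conditioning set {D, H, M}:
  1. X ← C → D → R — C:fork[open]; D:chain[blocks] ⇒ blocked
  2. X ← C → R — C:fork[open] ⇒ active
  3. X ← C → H ← U ← M → R — C:fork[open]; H:collider[open]; U:chain[open]; M:fork[blocks] ⇒ blocked
  4. X ← C ← M → R — C:chain[open]; M:fork[blocks] ⇒ blocked
Because an active path exists, X and R are not d-separated.

No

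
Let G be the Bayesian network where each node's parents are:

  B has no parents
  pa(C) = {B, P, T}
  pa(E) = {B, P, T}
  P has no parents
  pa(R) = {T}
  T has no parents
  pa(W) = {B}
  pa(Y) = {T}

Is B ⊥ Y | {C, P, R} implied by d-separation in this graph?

4 paths connect B and Y; each must be blocked for d-separation to hold:
Path 1: B → E ← P → C ← T → Y
  E is a collider here and neither E nor any of its descendants is conditioned on, so the collider stays closed — the path is blocked at E.
Path 2: B → E ← T → Y
  E is a collider here and neither E nor any of its descendants is conditioned on, so the collider stays closed — the path is blocked at E.
Path 3: B → C ← P → E ← T → Y
  P is a fork here and P is conditioned on, so the path is blocked at P.
Path 4: B → C ← T → Y
  C is a collider and C is conditioned on, which opens it; T is a fork and T is not conditioned on — no node blocks this path, so it is active.
Because an active path exists, B and Y are not d-separated.

No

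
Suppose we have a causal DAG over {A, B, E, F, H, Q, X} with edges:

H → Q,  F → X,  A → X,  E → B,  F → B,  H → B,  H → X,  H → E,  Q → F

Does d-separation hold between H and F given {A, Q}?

Yes — H and F are d-separated given {A, Q}.

There are 4 undirected paths between H and F; checking each against the conditioning set {A, Q}:
Path 1: H → E → B ← F
  B is a collider here and neither B nor any of its descendants is conditioned on, so the collider stays closed — the path is blocked at B.
Path 2: H → Q → F
  Q is a chain here and Q is conditioned on, so the path is blocked at Q.
Path 3: H → B ← F
  B is a collider here and neither B nor any of its descendants is conditioned on, so the collider stays closed — the path is blocked at B.
Path 4: H → X ← F
  X is a collider here and neither X nor any of its descendants is conditioned on, so the collider stays closed — the path is blocked at X.
Since every path is blocked, d-separation holds.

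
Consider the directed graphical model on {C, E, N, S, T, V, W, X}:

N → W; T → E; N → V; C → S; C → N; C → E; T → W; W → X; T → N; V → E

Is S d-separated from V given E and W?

Enumerating the 6 paths from S to V and testing each for blocking by {E, W}:
Path 1: S ← C → N ← T → E ← V
  C is a fork and C is not conditioned on; N is a collider and its descendant E is conditioned on, which opens it; T is a fork and T is not conditioned on; E is a collider and E is conditioned on, which opens it — no node blocks this path, so it is active.
Path 2: S ← C → N → V
  C is a fork and C is not conditioned on; N is a chain and N is not conditioned on — no node blocks this path, so it is active.
Path 3: S ← C → N → W ← T → E ← V
  C is a fork and C is not conditioned on; N is a chain and N is not conditioned on; W is a collider and W is conditioned on, which opens it; T is a fork and T is not conditioned on; E is a collider and E is conditioned on, which opens it — no node blocks this path, so it is active.
Path 4: S ← C → E ← T → N → V
  C is a fork and C is not conditioned on; E is a collider and E is conditioned on, which opens it; T is a fork and T is not conditioned on; N is a chain and N is not conditioned on — no node blocks this path, so it is active.
Path 5: S ← C → E ← T → W ← N → V
  C is a fork and C is not conditioned on; E is a collider and E is conditioned on, which opens it; T is a fork and T is not conditioned on; W is a collider and W is conditioned on, which opens it; N is a fork and N is not conditioned on — no node blocks this path, so it is active.
Path 6: S ← C → E ← V
  C is a fork and C is not conditioned on; E is a collider and E is conditioned on, which opens it — no node blocks this path, so it is active.
Because an active path exists, S and V are not d-separated.

No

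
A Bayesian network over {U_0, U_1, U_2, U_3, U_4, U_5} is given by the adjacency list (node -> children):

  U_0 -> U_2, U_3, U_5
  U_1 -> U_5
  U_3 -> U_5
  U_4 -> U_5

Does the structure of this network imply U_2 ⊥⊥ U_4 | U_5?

There are 2 undirected paths between U_2 and U_4; checking each against the conditioning set {U_5}:
Path 1: U_2 ← U_0 → U_3 → U_5 ← U_4
  U_0 is a fork and U_0 is not conditioned on; U_3 is a chain and U_3 is not conditioned on; U_5 is a collider and U_5 is conditioned on, which opens it — no node blocks this path, so it is active.
Path 2: U_2 ← U_0 → U_5 ← U_4
  U_0 is a fork and U_0 is not conditioned on; U_5 is a collider and U_5 is conditioned on, which opens it — no node blocks this path, so it is active.
At least one path is unblocked, so d-separation fails.

No — U_2 and U_4 are not d-separated given {U_5}.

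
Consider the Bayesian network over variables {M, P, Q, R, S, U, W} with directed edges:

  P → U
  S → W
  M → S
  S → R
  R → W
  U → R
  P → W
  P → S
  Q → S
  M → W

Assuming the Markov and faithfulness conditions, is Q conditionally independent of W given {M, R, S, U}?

Enumerating the 6 paths from Q to W and testing each for blocking by {M, R, S, U}:
Path 1: Q → S ← P → U → R → W
  U is a chain here and U is conditioned on, so the path is blocked at U.
Path 2: Q → S ← P → W
  S is a collider and S is conditioned on, which opens it; P is a fork and P is not conditioned on — no node blocks this path, so it is active.
Path 3: Q → S → R ← U ← P → W
  S is a chain here and S is conditioned on, so the path is blocked at S.
Path 4: Q → S → R → W
  S is a chain here and S is conditioned on, so the path is blocked at S.
Path 5: Q → S → W
  S is a chain here and S is conditioned on, so the path is blocked at S.
Path 6: Q → S ← M → W
  M is a fork here and M is conditioned on, so the path is blocked at M.
Since the path Q → S ← P → W is active, Q and W are not d-separated given {M, R, S, U}.

No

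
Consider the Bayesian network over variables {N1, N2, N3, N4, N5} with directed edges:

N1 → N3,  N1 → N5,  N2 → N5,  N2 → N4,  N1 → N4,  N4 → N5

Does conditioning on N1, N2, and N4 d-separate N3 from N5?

Yes

3 paths connect N3 and N5; each must be blocked for d-separation to hold:
  1. N3 ← N1 → N4 → N5 — N1:fork[blocks]; N4:chain[blocks] ⇒ blocked
  2. N3 ← N1 → N4 ← N2 → N5 — N1:fork[blocks]; N4:collider[open]; N2:fork[blocks] ⇒ blocked
  3. N3 ← N1 → N5 — N1:fork[blocks] ⇒ blocked
Every path is blocked, so N3 and N5 are d-separated given {N1, N2, N4}.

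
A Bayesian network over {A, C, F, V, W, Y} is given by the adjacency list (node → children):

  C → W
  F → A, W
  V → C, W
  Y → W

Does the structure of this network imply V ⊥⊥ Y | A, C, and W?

No

Enumerating the 2 paths from V to Y and testing each for blocking by {A, C, W}:
Path 1: V → C → W ← Y
  C is a chain here and C is conditioned on, so the path is blocked at C.
Path 2: V → W ← Y
  W is a collider and W is conditioned on, which opens it — no node blocks this path, so it is active.
Because an active path exists, V and Y are not d-separated.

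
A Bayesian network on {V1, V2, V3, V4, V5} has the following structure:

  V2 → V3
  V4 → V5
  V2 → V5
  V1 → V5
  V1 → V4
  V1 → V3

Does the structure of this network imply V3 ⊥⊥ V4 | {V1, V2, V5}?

Yes — V3 and V4 are d-separated given {V1, V2, V5}.

There are 4 undirected paths between V3 and V4; checking each against the conditioning set {V1, V2, V5}:
Path 1: V3 ← V1 → V4
  V1 is a fork here and V1 is conditioned on, so the path is blocked at V1.
Path 2: V3 ← V1 → V5 ← V4
  V1 is a fork here and V1 is conditioned on, so the path is blocked at V1.
Path 3: V3 ← V2 → V5 ← V4
  V2 is a fork here and V2 is conditioned on, so the path is blocked at V2.
Path 4: V3 ← V2 → V5 ← V1 → V4
  V2 is a fork here and V2 is conditioned on, so the path is blocked at V2.
Since every path is blocked, d-separation holds.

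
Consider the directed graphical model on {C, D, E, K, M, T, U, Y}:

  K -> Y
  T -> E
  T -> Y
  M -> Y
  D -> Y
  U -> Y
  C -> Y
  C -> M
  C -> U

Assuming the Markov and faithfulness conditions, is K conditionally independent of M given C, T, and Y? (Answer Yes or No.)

There are 3 undirected paths between K and M; checking each against the conditioning set {C, T, Y}:
Path 1: K → Y ← U ← C → M
  C is a fork here and C is conditioned on, so the path is blocked at C.
Path 2: K → Y ← M
  Y is a collider and Y is conditioned on, which opens it — no node blocks this path, so it is active.
Path 3: K → Y ← C → M
  C is a fork here and C is conditioned on, so the path is blocked at C.
At least one path is unblocked, so d-separation fails.

No — K and M are not d-separated given {C, T, Y}.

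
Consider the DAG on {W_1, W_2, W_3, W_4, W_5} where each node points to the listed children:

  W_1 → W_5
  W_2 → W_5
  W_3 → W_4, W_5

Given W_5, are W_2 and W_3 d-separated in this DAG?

No

The only undirected path from W_2 to W_3 is:
  1. W_2 → W_5 ← W_3 — W_5:collider[open] ⇒ active
Since the path W_2 → W_5 ← W_3 is active, W_2 and W_3 are not d-separated given {W_5}.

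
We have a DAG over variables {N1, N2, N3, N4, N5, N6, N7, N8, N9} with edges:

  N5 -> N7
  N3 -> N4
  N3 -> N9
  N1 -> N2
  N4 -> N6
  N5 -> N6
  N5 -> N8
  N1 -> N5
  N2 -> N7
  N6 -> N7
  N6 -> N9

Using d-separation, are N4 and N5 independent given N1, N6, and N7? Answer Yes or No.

No

6 paths connect N4 and N5; each must be blocked for d-separation to hold:
  1. N4 → N6 ← N5 — N6:collider[open] ⇒ active
  2. N4 → N6 → N7 ← N5 — N6:chain[blocks]; N7:collider[open] ⇒ blocked
  3. N4 → N6 → N7 ← N2 ← N1 → N5 — N6:chain[blocks]; N7:collider[open]; N2:chain[open]; N1:fork[blocks] ⇒ blocked
  4. N4 ← N3 → N9 ← N6 ← N5 — N3:fork[open]; N9:collider[blocks]; N6:chain[blocks] ⇒ blocked
  5. N4 ← N3 → N9 ← N6 → N7 ← N5 — N3:fork[open]; N9:collider[blocks]; N6:fork[blocks]; N7:collider[open] ⇒ blocked
  6. N4 ← N3 → N9 ← N6 → N7 ← N2 ← N1 → N5 — N3:fork[open]; N9:collider[blocks]; N6:fork[blocks]; N7:collider[open]; N2:chain[open]; N1:fork[blocks] ⇒ blocked
Because an active path exists, N4 and N5 are not d-separated.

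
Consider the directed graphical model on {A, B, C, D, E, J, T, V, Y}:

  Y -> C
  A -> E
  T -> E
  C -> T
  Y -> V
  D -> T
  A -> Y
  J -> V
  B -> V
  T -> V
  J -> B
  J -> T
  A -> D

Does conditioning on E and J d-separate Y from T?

No

Enumerating the 6 paths from Y to T and testing each for blocking by {E, J}:
Path 1: Y ← A → E ← T
  A is a fork and A is not conditioned on; E is a collider and E is conditioned on, which opens it — no node blocks this path, so it is active.
Path 2: Y ← A → D → T
  A is a fork and A is not conditioned on; D is a chain and D is not conditioned on — no node blocks this path, so it is active.
Path 3: Y → V ← J → T
  V is a collider here and neither V nor any of its descendants is conditioned on, so the collider stays closed — the path is blocked at V.
Path 4: Y → V ← T
  V is a collider here and neither V nor any of its descendants is conditioned on, so the collider stays closed — the path is blocked at V.
Path 5: Y → V ← B ← J → T
  V is a collider here and neither V nor any of its descendants is conditioned on, so the collider stays closed — the path is blocked at V.
Path 6: Y → C → T
  C is a chain and C is not conditioned on — no node blocks this path, so it is active.
Because an active path exists, Y and T are not d-separated.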